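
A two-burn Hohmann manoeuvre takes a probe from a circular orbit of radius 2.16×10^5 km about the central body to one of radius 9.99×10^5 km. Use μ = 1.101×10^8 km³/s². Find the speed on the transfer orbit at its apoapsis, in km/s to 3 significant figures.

v = 6.26 km/s

The Hohmann ellipse has a_t = (r₁ + r₂)/2 = 6.075×10^5 km.
The apoapsis of the transfer ellipse is at r = 9.990×10^5 km.
From the vis-viva equation, v = √[μ(2/r − 1/a_t)] = 6.260 km/s.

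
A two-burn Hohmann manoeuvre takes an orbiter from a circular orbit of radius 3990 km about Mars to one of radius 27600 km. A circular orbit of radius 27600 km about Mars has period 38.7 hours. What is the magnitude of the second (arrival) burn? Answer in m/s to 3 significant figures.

From Kepler's third law T² = 4π²r³/μ at r = 27600 km, T = 38.7 hours = 38.7 × 3600 s = 1.3932×10^5 s: μ = 4π²r³/T² = 42762.2 km³/s².
Transfer-ellipse semi-major axis a_t = (r₁ + r₂)/2 = (3990 + 27600)/2 = 15795 km.
On the circular orbit at r = 27600 km, v_c = √(μ/r) = 1.2447 km/s.
Transfer-orbit speed at the same r (vis-viva, a = a_t): v_t = √[μ(2/r − 1/a_t)] = 0.62561 km/s.
Δv₂ = |v_t − v_c| = |0.62561 − 1.2447| = 0.6191 km/s.

Δv₂ = 619 m/s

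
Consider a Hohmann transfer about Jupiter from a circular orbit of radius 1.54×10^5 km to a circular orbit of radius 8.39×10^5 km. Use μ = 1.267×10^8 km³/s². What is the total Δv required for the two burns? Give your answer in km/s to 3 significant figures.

Δv = 14.0 km/s

Semi-major axis of the transfer orbit: a_t = (1.540×10^5 + 8.390×10^5)/2 = 4.965×10^5 km.
At r₁ the circular-orbit speed is v₁ = √(μ/r₁) = 28.683 km/s.
Transfer-orbit speed at r₁ (v² = μ(2/r − 1/a)): v_p = √[μ(2/r₁ − 1/a_t)] = 37.286 km/s.
First burn Δv₁ = |v_p − v₁| = 8.603 km/s.
At r₂, v₂ = √(μ/r₂) = 12.289 km/s.
Transfer-orbit speed at r₂: v_a = √[μ(2/r₂ − 1/a_t)] = 6.8440 km/s.
Second burn Δv₂ = |v₂ − v_a| = 5.445 km/s.
Δv = Δv₁ + Δv₂ = 8.603 + 5.445 = 14.05 km/s.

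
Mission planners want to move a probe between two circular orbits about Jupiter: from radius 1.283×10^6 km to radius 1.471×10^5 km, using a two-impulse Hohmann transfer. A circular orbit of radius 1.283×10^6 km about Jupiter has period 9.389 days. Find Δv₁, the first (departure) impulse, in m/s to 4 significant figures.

Δv₁ = 5430 m/s

From Kepler's third law T² = 4π²r³/μ at r = 1.283×10^6 km, T = 9.389 days = 9.389 × 86400 s = 8.112096×10^5 s: μ = 4π²r³/T² = 1.26699×10^8 km³/s².
Semi-major axis of the transfer orbit: a_t = (1.283×10^6 + 1.471×10^5)/2 = 7.1505×10^5 km.
Circular speed at r = 1.283×10^6 km: v_c = √(μ/r) = 9.937 km/s.
Transfer-orbit speed at the same r (vis-viva, a = a_t): v_t = √[μ(2/r − 1/a_t)] = 4.507 km/s.
Δv₁ = |v_t − v_c| = |4.507 − 9.937| = 5.430 km/s.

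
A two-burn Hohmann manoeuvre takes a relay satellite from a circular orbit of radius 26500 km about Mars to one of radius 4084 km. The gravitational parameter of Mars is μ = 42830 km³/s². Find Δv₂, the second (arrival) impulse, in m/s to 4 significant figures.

Δv₂ = 1025 m/s

Semi-major axis of the transfer orbit: a_t = (26500 + 4084)/2 = 15292 km.
On the circular orbit at r = 4084 km, v_c = √(μ/r) = 3.238 km/s.
Transfer-orbit speed at the same r (vis-viva, a = a_t): v_t = √[μ(2/r − 1/a_t)] = 4.263 km/s.
Δv₂ = |v_t − v_c| = |4.263 − 3.238| = 1.025 km/s.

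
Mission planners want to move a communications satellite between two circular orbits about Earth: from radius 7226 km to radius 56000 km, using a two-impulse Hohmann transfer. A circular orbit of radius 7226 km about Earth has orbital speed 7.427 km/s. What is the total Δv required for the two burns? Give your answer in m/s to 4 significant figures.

Δv = 3850 m/s

From the circular-orbit relation v² = μ/r at r = 7226 km: μ = v²r = (7.427)² × 7226 = 3.98589×10^5 km³/s².
Transfer-ellipse semi-major axis a_t = (r₁ + r₂)/2 = (7226 + 56000)/2 = 31613 km.
At r₁ the circular-orbit speed is v₁ = √(μ/r₁) = 7.427 km/s.
Transfer-orbit speed at r₁ (v² = μ(2/r − 1/a)): v_p = √[μ(2/r₁ − 1/a_t)] = 9.885 km/s.
First burn Δv₁ = |v_p − v₁| = 2.458 km/s.
At r₂, v₂ = √(μ/r₂) = 2.668 km/s.
Transfer-orbit speed at r₂: v_a = √[μ(2/r₂ − 1/a_t)] = 1.276 km/s.
Second burn Δv₂ = |v₂ − v_a| = 1.392 km/s.
Δv = Δv₁ + Δv₂ = 2.458 + 1.392 = 3.850 km/s.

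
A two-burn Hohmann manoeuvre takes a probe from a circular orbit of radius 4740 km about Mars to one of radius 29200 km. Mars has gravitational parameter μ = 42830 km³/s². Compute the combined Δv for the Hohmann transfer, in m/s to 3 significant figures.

Δv = 1510 m/s

Transfer-ellipse semi-major axis a_t = (r₁ + r₂)/2 = (4740 + 29200)/2 = 16970 km.
At r₁ the circular-orbit speed is v₁ = √(μ/r₁) = 3.0060 km/s.
On the transfer ellipse at r₁, vis-viva equation gives v_p = √[μ(2/r₁ − 1/a_t)] = 3.9431 km/s.
First burn Δv₁ = |v_p − v₁| = 0.9371 km/s.
Circular speed at r₂: v₂ = √(μ/r₂) = 1.2111 km/s.
Transfer-orbit speed at r₂: v_a = √[μ(2/r₂ − 1/a_t)] = 0.64007 km/s.
Second burn Δv₂ = |v₂ − v_a| = 0.5710 km/s.
Δv = Δv₁ + Δv₂ = 0.9371 + 0.5710 = 1.508 km/s.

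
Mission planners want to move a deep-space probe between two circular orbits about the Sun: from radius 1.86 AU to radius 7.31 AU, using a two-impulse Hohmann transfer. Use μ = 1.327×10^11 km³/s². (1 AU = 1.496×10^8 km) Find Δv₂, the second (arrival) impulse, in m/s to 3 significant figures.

In km: r₁ = 1.86 × 1.496×10^8 = 2.78256×10^8 km; r₂ = 7.31 × 1.496×10^8 = 1.093576×10^9 km.
Transfer-ellipse semi-major axis a_t = (r₁ + r₂)/2 = (2.78256×10^8 + 1.093576×10^9)/2 = 6.85916×10^8 km.
On the circular orbit at r = 1.093576×10^9 km, v_c = √(μ/r) = 11.016 km/s.
Vis-viva on the transfer ellipse at r = 1.093576×10^9 km gives v_t = √[μ(2/r − 1/a_t)] = 7.0161 km/s.
Δv₂ = |v_t − v_c| = |7.0161 − 11.016| = 4.000 km/s.

Δv₂ = 4000 m/s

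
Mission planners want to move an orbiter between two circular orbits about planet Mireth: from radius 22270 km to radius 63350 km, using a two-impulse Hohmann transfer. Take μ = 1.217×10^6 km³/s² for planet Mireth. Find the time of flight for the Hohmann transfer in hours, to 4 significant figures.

t = 7.007 hours

Semi-major axis of the transfer orbit: a_t = (22270 + 63350)/2 = 42810 km.
Half the transfer-orbit period gives t = π√(a_t³/μ) = 25224 s.
Converting: 25224 s ÷ 3600 s/hour = 7.007 hours.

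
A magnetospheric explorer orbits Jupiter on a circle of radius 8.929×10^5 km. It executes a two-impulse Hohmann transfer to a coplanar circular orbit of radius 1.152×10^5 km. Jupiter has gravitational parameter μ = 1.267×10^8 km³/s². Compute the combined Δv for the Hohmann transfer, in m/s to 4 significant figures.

Δv = 17190 m/s

Semi-major axis of the transfer orbit: a_t = (8.929×10^5 + 1.152×10^5)/2 = 5.0405×10^5 km.
At r₁ the circular-orbit speed is v₁ = √(μ/r₁) = 11.9121 km/s.
Transfer-orbit speed at r₁ (vis-viva equation): v_a = √[μ(2/r₁ − 1/a_t)] = 5.69477 km/s.
First burn Δv₁ = |v_a − v₁| = 6.2173 km/s.
At r₂, v₂ = √(μ/r₂) = 33.1636 km/s.
Transfer-orbit speed at r₂: v_p = √[μ(2/r₂ − 1/a_t)] = 44.1394 km/s.
Second burn Δv₂ = |v₂ − v_p| = 10.976 km/s.
Δv = Δv₁ + Δv₂ = 6.2173 + 10.976 = 17.19 km/s.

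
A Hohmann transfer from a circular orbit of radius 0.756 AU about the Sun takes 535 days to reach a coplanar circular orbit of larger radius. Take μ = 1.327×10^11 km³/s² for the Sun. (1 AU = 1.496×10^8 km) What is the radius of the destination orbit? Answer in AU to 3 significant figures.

In km: r₁ = 0.756 × 1.496×10^8 = 1.130976×10^8 km.
Transfer time t = 535 days = 4.6224×10^7 s, and t = π√(a_t³/μ).
So a_t = (μ t²/π²)^(1/3) = (1.327×10^11 × (4.6224×10^7)² / π²)^(1/3) = 3.0627×10^8 km.
Since a_t = (r₁ + r₂)/2, r₂ = 2a_t − r₁ = 2×3.0627×10^8 − 1.130976×10^8 = 4.994424×10^8 km.
In AU: r₂ = 4.994424×10^8 / 1.496×10^8 = 3.34 AU.

r₂ = 3.34 AU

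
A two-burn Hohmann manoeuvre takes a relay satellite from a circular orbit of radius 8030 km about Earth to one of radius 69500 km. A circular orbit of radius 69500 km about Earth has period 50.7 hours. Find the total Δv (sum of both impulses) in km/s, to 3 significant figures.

From Kepler's third law T² = 4π²r³/μ at r = 69500 km, T = 50.7 hours = 50.7 × 3600 s = 1.8252×10^5 s: μ = 4π²r³/T² = 3.97826×10^5 km³/s².
The Hohmann ellipse has a_t = (r₁ + r₂)/2 = 38765 km.
At r₁ the circular-orbit speed is v₁ = √(μ/r₁) = 7.039 km/s.
Transfer-orbit speed at r₁ (v² = μ(2/r − 1/a)): v_p = √[μ(2/r₁ − 1/a_t)] = 9.425 km/s.
First burn Δv₁ = |v_p − v₁| = 2.386 km/s.
Circular speed at r₂: v₂ = √(μ/r₂) = 2.393 km/s.
Transfer-orbit speed at r₂: v_a = √[μ(2/r₂ − 1/a_t)] = 1.089 km/s.
Second burn Δv₂ = |v₂ − v_a| = 1.304 km/s.
Total Δv = Δv₁ + Δv₂ = 3.690 km/s.

Δv = 3.69 km/s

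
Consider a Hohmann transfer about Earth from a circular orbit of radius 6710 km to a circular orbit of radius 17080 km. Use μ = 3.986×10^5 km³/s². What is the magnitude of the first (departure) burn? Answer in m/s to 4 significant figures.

Δv₁ = 1528 m/s

Transfer-ellipse semi-major axis a_t = (r₁ + r₂)/2 = (6710 + 17080)/2 = 11895 km.
Circular speed at r = 6710 km: v_c = √(μ/r) = 7.7074 km/s.
Vis-viva on the transfer ellipse at r = 6710 km gives v_t = √[μ(2/r − 1/a_t)] = 9.2357 km/s.
Δv₁ = |v_t − v_c| = |9.2357 − 7.7074| = 1.528 km/s.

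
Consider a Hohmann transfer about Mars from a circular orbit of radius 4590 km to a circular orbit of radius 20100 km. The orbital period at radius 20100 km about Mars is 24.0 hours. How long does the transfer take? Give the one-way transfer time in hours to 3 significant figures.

From Kepler's third law T² = 4π²r³/μ at r = 20100 km, T = 24.0 hours = 24.0 × 3600 s = 86400 s: μ = 4π²r³/T² = 42945.8 km³/s².
Semi-major axis of the transfer orbit: a_t = (4590 + 20100)/2 = 12345 km.
Half the transfer-orbit period gives t = π√(a_t³/μ) = 20793 s.
Converting: 20793 s ÷ 3600 s/hour = 5.78 hours.

t = 5.78 hours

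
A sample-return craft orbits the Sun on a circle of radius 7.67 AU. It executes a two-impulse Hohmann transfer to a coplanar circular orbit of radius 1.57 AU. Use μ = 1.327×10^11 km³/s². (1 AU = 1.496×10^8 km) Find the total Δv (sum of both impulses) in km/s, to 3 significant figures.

Δv = 11.3 km/s

In km: r₁ = 7.67 × 1.496×10^8 = 1.147432×10^9 km; r₂ = 1.57 × 1.496×10^8 = 2.34872×10^8 km.
The Hohmann ellipse has a_t = (r₁ + r₂)/2 = 6.91152×10^8 km.
Circular speed at r₁: v₁ = √(μ/r₁) = √(1.327×10^11/1.147432×10^9) = 10.754 km/s.
Transfer-orbit speed at r₁ (vis-viva): v_a = √[μ(2/r₁ − 1/a_t)] = 6.2690 km/s.
First burn Δv₁ = |v_a − v₁| = 4.485 km/s.
At r₂, v₂ = √(μ/r₂) = 23.769 km/s.
Transfer-orbit speed at r₂: v_p = √[μ(2/r₂ − 1/a_t)] = 30.626 km/s.
Second burn Δv₂ = |v₂ − v_p| = 6.857 km/s.
Total Δv = Δv₁ + Δv₂ = 11.34 km/s.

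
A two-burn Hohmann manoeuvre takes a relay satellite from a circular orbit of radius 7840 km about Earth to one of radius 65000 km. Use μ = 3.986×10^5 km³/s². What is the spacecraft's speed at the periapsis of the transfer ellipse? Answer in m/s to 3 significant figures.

v = 9530 m/s

Semi-major axis of the transfer orbit: a_t = (7840 + 65000)/2 = 36420 km.
At periapsis, r = 7840 km.
Vis-viva: v = √[μ(2/r − 1/a_t)] = √[3.986×10^5 × (2/7840 − 1/36420)] = 9.526 km/s.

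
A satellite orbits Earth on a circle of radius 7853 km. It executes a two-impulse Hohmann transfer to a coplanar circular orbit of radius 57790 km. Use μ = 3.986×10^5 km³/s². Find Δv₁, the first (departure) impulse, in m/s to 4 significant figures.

Δv₁ = 2329 m/s

The Hohmann ellipse has a_t = (r₁ + r₂)/2 = 32821.5 km.
Circular speed at r = 7853 km: v_c = √(μ/r) = 7.1244 km/s.
Vis-viva on the transfer ellipse at r = 7853 km gives v_t = √[μ(2/r − 1/a_t)] = 9.4536 km/s.
Δv₁ = |v_t − v_c| = |9.4536 − 7.1244| = 2.329 km/s.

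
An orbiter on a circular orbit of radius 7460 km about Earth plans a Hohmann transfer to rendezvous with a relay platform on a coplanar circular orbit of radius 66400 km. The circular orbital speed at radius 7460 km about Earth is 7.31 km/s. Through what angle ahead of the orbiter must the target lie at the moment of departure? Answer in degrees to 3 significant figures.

φ = 105°

From the circular-orbit relation v² = μ/r at r = 7460 km: μ = v²r = (7.31)² × 7460 = 3.98633×10^5 km³/s².
Semi-major axis of the transfer orbit: a_t = (7460 + 66400)/2 = 36930 km.
The half-period of the transfer ellipse is t = π√(a_t³/μ) = 35310 s.
Target angular speed ω₂ = √(μ/r₂³) = 3.690×10^-5 rad/s.
Angle swept by the target during transfer: ω₂·t = 1.303 rad = 74.66°.
Arrival is 180° from departure on the ellipse, so φ = 180° − 74.66° = 105°.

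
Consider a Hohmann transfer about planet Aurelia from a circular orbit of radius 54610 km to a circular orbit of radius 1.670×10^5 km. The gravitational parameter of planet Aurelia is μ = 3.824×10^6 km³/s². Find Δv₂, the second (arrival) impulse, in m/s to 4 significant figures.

Δv₂ = 1426 m/s

Transfer-ellipse semi-major axis a_t = (r₁ + r₂)/2 = (54610 + 1.670×10^5)/2 = 1.10805×10^5 km.
Circular speed at r = 1.670×10^5 km: v_c = √(μ/r) = 4.785 km/s.
Vis-viva on the transfer ellipse at r = 1.670×10^5 km gives v_t = √[μ(2/r − 1/a_t)] = 3.359 km/s.
Δv₂ = |v_t − v_c| = |3.359 − 4.785| = 1.426 km/s.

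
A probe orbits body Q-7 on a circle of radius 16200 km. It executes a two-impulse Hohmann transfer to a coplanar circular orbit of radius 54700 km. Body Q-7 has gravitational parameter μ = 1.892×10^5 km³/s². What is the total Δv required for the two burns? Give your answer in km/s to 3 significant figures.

Δv = 1.43 km/s

Semi-major axis of the transfer orbit: a_t = (16200 + 54700)/2 = 35450 km.
At r₁ the circular-orbit speed is v₁ = √(μ/r₁) = 3.4175 km/s.
Transfer-orbit speed at r₁ (vis-viva): v_p = √[μ(2/r₁ − 1/a_t)] = 4.2451 km/s.
First burn Δv₁ = |v_p − v₁| = 0.8276 km/s.
Circular speed at r₂: v₂ = √(μ/r₂) = 1.8598 km/s.
Transfer-orbit speed at r₂: v_a = √[μ(2/r₂ − 1/a_t)] = 1.2572 km/s.
Second burn Δv₂ = |v₂ − v_a| = 0.6026 km/s.
Total Δv = Δv₁ + Δv₂ = 1.430 km/s.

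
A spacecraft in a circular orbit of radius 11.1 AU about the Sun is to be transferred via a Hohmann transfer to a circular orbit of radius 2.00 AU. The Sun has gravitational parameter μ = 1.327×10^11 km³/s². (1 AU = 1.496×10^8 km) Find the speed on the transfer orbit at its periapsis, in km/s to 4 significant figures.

In km: r₁ = 11.1 × 1.496×10^8 = 1.66056×10^9 km; r₂ = 2.00 × 1.496×10^8 = 2.992×10^8 km.
Semi-major axis of the transfer orbit: a_t = (1.66056×10^9 + 2.992×10^8)/2 = 9.7988×10^8 km.
At periapsis, r = 2.992×10^8 km.
Vis-viva: v = √[μ(2/r − 1/a_t)] = √[1.327×10^11 × (2/2.992×10^8 − 1/9.7988×10^8)] = 27.42 km/s.

v = 27.42 km/s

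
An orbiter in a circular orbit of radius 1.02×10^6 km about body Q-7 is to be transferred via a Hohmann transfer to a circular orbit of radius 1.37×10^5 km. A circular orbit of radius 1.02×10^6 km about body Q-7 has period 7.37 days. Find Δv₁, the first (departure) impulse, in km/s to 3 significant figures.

Δv₁ = 5.17 km/s

From Kepler's third law T² = 4π²r³/μ at r = 1.02×10^6 km, T = 7.37 days = 7.37 × 86400 s = 6.36768×10^5 s: μ = 4π²r³/T² = 1.03323×10^8 km³/s².
The Hohmann ellipse has a_t = (r₁ + r₂)/2 = 5.785×10^5 km.
On the circular orbit at r = 1.020×10^6 km, v_c = √(μ/r) = 10.065 km/s.
Transfer-orbit speed at the same r (vis-viva, a = a_t): v_t = √[μ(2/r − 1/a_t)] = 4.8979 km/s.
Δv₁ = |v_t − v_c| = |4.8979 − 10.065| = 5.167 km/s.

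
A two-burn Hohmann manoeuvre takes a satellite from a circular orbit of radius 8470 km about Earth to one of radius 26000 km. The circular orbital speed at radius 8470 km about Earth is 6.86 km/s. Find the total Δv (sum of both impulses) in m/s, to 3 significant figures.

Δv = 2740 m/s

From the circular-orbit relation v² = μ/r at r = 8470 km: μ = v²r = (6.86)² × 8470 = 3.98595×10^5 km³/s².
The Hohmann ellipse has a_t = (r₁ + r₂)/2 = 17235 km.
Circular speed at r₁: v₁ = √(μ/r₁) = √(3.98595×10^5/8470) = 6.8600 km/s.
On the transfer ellipse at r₁, vis-viva gives v_p = √[μ(2/r₁ − 1/a_t)] = 8.4257 km/s.
First burn Δv₁ = |v_p − v₁| = 1.5657 km/s.
At r₂, v₂ = √(μ/r₂) = 3.9154 km/s.
Transfer-orbit speed at r₂: v_a = √[μ(2/r₂ − 1/a_t)] = 2.7448 km/s.
Second burn Δv₂ = |v₂ − v_a| = 1.1706 km/s.
Total Δv = Δv₁ + Δv₂ = 2.736 km/s.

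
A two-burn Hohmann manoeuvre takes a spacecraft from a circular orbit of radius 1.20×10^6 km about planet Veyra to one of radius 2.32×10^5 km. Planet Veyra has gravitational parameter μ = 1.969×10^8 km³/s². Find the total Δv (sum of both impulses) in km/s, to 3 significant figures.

Δv = 14.1 km/s

The Hohmann ellipse has a_t = (r₁ + r₂)/2 = 7.160×10^5 km.
At r₁ the circular-orbit speed is v₁ = √(μ/r₁) = 12.81 km/s.
On the transfer ellipse at r₁, v² = μ(2/r − 1/a) gives v_a = √[μ(2/r₁ − 1/a_t)] = 7.292 km/s.
First burn Δv₁ = |v_a − v₁| = 5.518 km/s.
At r₂, v₂ = √(μ/r₂) = 29.133 km/s.
Transfer-orbit speed at r₂: v_p = √[μ(2/r₂ − 1/a_t)] = 37.715 km/s.
Second burn Δv₂ = |v₂ − v_p| = 8.582 km/s.
Total Δv = Δv₁ + Δv₂ = 14.10 km/s.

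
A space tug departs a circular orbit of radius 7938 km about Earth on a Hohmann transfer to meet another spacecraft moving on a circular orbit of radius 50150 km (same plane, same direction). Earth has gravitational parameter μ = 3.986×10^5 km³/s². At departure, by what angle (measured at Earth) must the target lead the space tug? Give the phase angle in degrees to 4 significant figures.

φ = 100.7°

Semi-major axis of the transfer orbit: a_t = (7938 + 50150)/2 = 29044 km.
The half-period of the transfer ellipse is t = π√(a_t³/μ) = 24630 s.
The target's mean motion on its circular orbit is ω₂ = √(μ/r₂³) = 5.6216×10^-5 rad/s.
Angle swept by the target during transfer: ω₂·t = 1.3846 rad = 79.33°.
Arrival is 180° from departure on the ellipse, so φ = 180° − 79.33° = 100.7°.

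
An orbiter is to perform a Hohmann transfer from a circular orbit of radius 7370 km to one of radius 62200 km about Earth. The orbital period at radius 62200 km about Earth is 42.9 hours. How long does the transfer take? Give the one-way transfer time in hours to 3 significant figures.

t = 8.97 hours

From Kepler's third law T² = 4π²r³/μ at r = 62200 km, T = 42.9 hours = 42.9 × 3600 s = 1.5444×10^5 s: μ = 4π²r³/T² = 3.98301×10^5 km³/s².
Transfer-ellipse semi-major axis a_t = (r₁ + r₂)/2 = (7370 + 62200)/2 = 34785 km.
Half the transfer-orbit period gives t = π√(a_t³/μ) = 32290 s.
Converting: 32290 s ÷ 3600 s/hour = 8.97 hours.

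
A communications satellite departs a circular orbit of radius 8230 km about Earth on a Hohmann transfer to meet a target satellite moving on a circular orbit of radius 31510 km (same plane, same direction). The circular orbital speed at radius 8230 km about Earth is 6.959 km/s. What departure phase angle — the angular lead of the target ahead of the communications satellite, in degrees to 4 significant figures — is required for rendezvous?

From the circular-orbit relation v² = μ/r at r = 8230 km: μ = v²r = (6.959)² × 8230 = 3.98560×10^5 km³/s².
Semi-major axis of the transfer orbit: a_t = (8230 + 31510)/2 = 19870 km.
Transfer time t = π√(a_t³/μ) = 13938 s.
The target's mean motion on its circular orbit is ω₂ = √(μ/r₂³) = 1.1287×10^-4 rad/s.
Angle swept by the target during transfer: ω₂·t = 1.5732 rad = 90.14°.
Arrival is 180° from departure on the ellipse, so φ = 180° − 90.14° = 89.86°.

φ = 89.86°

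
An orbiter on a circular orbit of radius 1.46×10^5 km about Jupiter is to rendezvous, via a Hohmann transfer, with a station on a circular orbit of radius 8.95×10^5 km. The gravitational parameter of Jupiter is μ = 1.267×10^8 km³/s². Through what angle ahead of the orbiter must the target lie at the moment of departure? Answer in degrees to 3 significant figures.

Semi-major axis of the transfer orbit: a_t = (1.460×10^5 + 8.950×10^5)/2 = 5.205×10^5 km.
Transfer time t = π√(a_t³/μ) = 1.0481×10^5 s.
Target angular speed ω₂ = √(μ/r₂³) = 1.3294×10^-5 rad/s.
Angle swept by the target during transfer: ω₂·t = 1.3933 rad = 79.83°.
The orbiter traverses 180° on the transfer ellipse, so the target must lead by 180° − 79.83° = 100°.

φ = 100°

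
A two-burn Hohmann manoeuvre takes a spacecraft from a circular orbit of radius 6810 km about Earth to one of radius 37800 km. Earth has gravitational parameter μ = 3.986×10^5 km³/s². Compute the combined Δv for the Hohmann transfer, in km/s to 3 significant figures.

Δv = 3.76 km/s

The Hohmann ellipse has a_t = (r₁ + r₂)/2 = 22305 km.
At r₁ the circular-orbit speed is v₁ = √(μ/r₁) = 7.651 km/s.
Transfer-orbit speed at r₁ (vis-viva): v_p = √[μ(2/r₁ − 1/a_t)] = 9.960 km/s.
First burn Δv₁ = |v_p − v₁| = 2.309 km/s.
Circular speed at r₂: v₂ = √(μ/r₂) = 3.247 km/s.
Transfer-orbit speed at r₂: v_a = √[μ(2/r₂ − 1/a_t)] = 1.794 km/s.
Second burn Δv₂ = |v₂ − v_a| = 1.453 km/s.
Δv = Δv₁ + Δv₂ = 2.309 + 1.453 = 3.762 km/s.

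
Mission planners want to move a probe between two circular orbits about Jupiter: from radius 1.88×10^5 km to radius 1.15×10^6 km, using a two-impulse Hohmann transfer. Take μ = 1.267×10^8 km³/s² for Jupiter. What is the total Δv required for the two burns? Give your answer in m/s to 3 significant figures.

Semi-major axis of the transfer orbit: a_t = (1.880×10^5 + 1.150×10^6)/2 = 6.690×10^5 km.
At r₁ the circular-orbit speed is v₁ = √(μ/r₁) = 25.9603 km/s.
On the transfer ellipse at r₁, vis-viva equation gives v_p = √[μ(2/r₁ − 1/a_t)] = 34.0365 km/s.
First burn Δv₁ = |v_p − v₁| = 8.076 km/s.
At r₂, v₂ = √(μ/r₂) = 10.496 km/s.
Transfer-orbit speed at r₂: v_a = √[μ(2/r₂ − 1/a_t)] = 5.5642 km/s.
Second burn Δv₂ = |v₂ − v_a| = 4.932 km/s.
Total Δv = Δv₁ + Δv₂ = 13.01 km/s.

Δv = 13000 m/s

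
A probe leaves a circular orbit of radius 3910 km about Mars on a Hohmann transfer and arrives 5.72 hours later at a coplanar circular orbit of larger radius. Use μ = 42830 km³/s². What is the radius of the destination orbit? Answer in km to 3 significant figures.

r₂ = 20600 km

Transfer time t = 5.72 hours = 20592 s, and t = π√(a_t³/μ).
So a_t = (μ t²/π²)^(1/3) = (42830 × (20592)² / π²)^(1/3) = 12254 km.
Since a_t = (r₁ + r₂)/2, r₂ = 2a_t − r₁ = 2×12254 − 3910 = 20598 km.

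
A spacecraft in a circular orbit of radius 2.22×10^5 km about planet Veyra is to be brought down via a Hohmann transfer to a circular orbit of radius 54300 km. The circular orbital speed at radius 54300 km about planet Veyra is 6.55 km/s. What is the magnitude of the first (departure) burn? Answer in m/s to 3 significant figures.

Δv₁ = 1210 m/s

From the circular-orbit relation v² = μ/r at r = 54300 km: μ = v²r = (6.55)² × 54300 = 2.32961×10^6 km³/s².
The Hohmann ellipse has a_t = (r₁ + r₂)/2 = 1.3815×10^5 km.
Circular speed at r = 2.220×10^5 km: v_c = √(μ/r) = 3.239 km/s.
Vis-viva on the transfer ellipse at r = 2.220×10^5 km gives v_t = √[μ(2/r − 1/a_t)] = 2.031 km/s.
Δv₁ = |v_t − v_c| = |2.031 − 3.239| = 1.208 km/s.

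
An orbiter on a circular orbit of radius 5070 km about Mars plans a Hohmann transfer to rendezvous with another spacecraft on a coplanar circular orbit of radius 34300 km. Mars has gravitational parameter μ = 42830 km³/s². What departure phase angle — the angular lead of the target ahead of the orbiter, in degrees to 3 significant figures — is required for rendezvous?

φ = 102°

The Hohmann ellipse has a_t = (r₁ + r₂)/2 = 19685 km.
The half-period of the transfer ellipse is t = π√(a_t³/μ) = 41926 s.
Target angular speed ω₂ = √(μ/r₂³) = 3.2579×10^-5 rad/s.
Angle swept by the target during transfer: ω₂·t = 1.3659 rad = 78.26°.
The orbiter traverses 180° on the transfer ellipse, so the target must lead by 180° − 78.26° = 102°.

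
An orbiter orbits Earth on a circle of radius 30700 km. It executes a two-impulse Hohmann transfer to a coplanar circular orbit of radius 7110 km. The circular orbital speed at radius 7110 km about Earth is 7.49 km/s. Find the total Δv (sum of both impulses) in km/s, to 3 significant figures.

Δv = 3.45 km/s

From the circular-orbit relation v² = μ/r at r = 7110 km: μ = v²r = (7.49)² × 7110 = 3.98872×10^5 km³/s².
Transfer-ellipse semi-major axis a_t = (r₁ + r₂)/2 = (30700 + 7110)/2 = 18905 km.
Circular speed at r₁: v₁ = √(μ/r₁) = √(3.98872×10^5/30700) = 3.605 km/s.
Transfer-orbit speed at r₁ (vis-viva equation): v_a = √[μ(2/r₁ − 1/a_t)] = 2.211 km/s.
First burn Δv₁ = |v_a − v₁| = 1.394 km/s.
At r₂, v₂ = √(μ/r₂) = 7.490 km/s.
Transfer-orbit speed at r₂: v_p = √[μ(2/r₂ − 1/a_t)] = 9.545 km/s.
Second burn Δv₂ = |v₂ − v_p| = 2.055 km/s.
Δv = Δv₁ + Δv₂ = 1.394 + 2.055 = 3.449 km/s.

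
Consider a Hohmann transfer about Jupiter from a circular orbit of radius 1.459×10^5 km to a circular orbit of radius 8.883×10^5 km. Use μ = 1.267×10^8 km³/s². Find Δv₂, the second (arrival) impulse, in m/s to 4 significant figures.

Semi-major axis of the transfer orbit: a_t = (1.459×10^5 + 8.883×10^5)/2 = 5.171×10^5 km.
On the circular orbit at r = 8.883×10^5 km, v_c = √(μ/r) = 11.943 km/s.
Vis-viva on the transfer ellipse at r = 8.883×10^5 km gives v_t = √[μ(2/r − 1/a_t)] = 6.3438 km/s.
Δv₂ = |v_t − v_c| = |6.3438 − 11.943| = 5.599 km/s.

Δv₂ = 5599 m/s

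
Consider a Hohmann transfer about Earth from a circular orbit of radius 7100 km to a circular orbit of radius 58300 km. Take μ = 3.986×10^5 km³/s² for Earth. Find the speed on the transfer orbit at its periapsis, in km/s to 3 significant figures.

v = 10.0 km/s

The Hohmann ellipse has a_t = (r₁ + r₂)/2 = 32700 km.
At periapsis, r = 7100 km.
Vis-viva: v = √[μ(2/r − 1/a_t)] = √[3.986×10^5 × (2/7100 − 1/32700)] = 10.00 km/s.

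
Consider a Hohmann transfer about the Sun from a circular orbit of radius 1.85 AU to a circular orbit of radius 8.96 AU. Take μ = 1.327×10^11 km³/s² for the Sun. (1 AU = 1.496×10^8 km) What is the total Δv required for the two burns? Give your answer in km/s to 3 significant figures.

In km: r₁ = 1.85 × 1.496×10^8 = 2.7676×10^8 km; r₂ = 8.96 × 1.496×10^8 = 1.340416×10^9 km.
Semi-major axis of the transfer orbit: a_t = (2.7676×10^8 + 1.340416×10^9)/2 = 8.08588×10^8 km.
Circular speed at r₁: v₁ = √(μ/r₁) = √(1.327×10^11/2.7676×10^8) = 21.897 km/s.
Transfer-orbit speed at r₁ (vis-viva equation): v_p = √[μ(2/r₁ − 1/a_t)] = 28.193 km/s.
First burn Δv₁ = |v_p − v₁| = 6.2960 km/s.
Circular speed at r₂: v₂ = √(μ/r₂) = 9.9498 km/s.
Transfer-orbit speed at r₂: v_a = √[μ(2/r₂ − 1/a_t)] = 5.8211 km/s.
Second burn Δv₂ = |v₂ − v_a| = 4.1287 km/s.
Total Δv = Δv₁ + Δv₂ = 10.42 km/s.

Δv = 10.4 km/s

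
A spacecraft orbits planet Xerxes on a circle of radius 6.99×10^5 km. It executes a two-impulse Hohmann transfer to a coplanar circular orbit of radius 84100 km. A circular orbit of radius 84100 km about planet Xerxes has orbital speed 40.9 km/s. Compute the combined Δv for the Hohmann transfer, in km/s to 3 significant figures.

From the circular-orbit relation v² = μ/r at r = 84100 km: μ = v²r = (40.9)² × 84100 = 1.40683×10^8 km³/s².
The Hohmann ellipse has a_t = (r₁ + r₂)/2 = 3.9155×10^5 km.
At r₁ the circular-orbit speed is v₁ = √(μ/r₁) = 14.187 km/s.
On the transfer ellipse at r₁, vis-viva equation gives v_a = √[μ(2/r₁ − 1/a_t)] = 6.5749 km/s.
First burn Δv₁ = |v_a − v₁| = 7.612 km/s.
Circular speed at r₂: v₂ = √(μ/r₂) = 40.90 km/s.
Transfer-orbit speed at r₂: v_p = √[μ(2/r₂ − 1/a_t)] = 54.65 km/s.
Second burn Δv₂ = |v₂ − v_p| = 13.75 km/s.
Δv = Δv₁ + Δv₂ = 7.612 + 13.75 = 21.36 km/s.

Δv = 21.4 km/s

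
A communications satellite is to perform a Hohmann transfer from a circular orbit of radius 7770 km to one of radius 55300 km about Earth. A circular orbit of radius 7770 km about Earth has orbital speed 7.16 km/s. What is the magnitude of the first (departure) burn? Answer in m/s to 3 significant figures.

Δv₁ = 2320 m/s

From the circular-orbit relation v² = μ/r at r = 7770 km: μ = v²r = (7.16)² × 7770 = 3.98334×10^5 km³/s².
Transfer-ellipse semi-major axis a_t = (r₁ + r₂)/2 = (7770 + 55300)/2 = 31535 km.
Circular speed at r = 7770 km: v_c = √(μ/r) = 7.160 km/s.
Vis-viva on the transfer ellipse at r = 7770 km gives v_t = √[μ(2/r − 1/a_t)] = 9.482 km/s.
Δv₁ = |v_t − v_c| = |9.482 − 7.160| = 2.322 km/s.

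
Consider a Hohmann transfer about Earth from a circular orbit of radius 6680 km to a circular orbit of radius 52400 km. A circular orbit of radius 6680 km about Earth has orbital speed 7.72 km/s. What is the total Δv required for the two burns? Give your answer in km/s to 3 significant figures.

From the circular-orbit relation v² = μ/r at r = 6680 km: μ = v²r = (7.72)² × 6680 = 3.98117×10^5 km³/s².
Semi-major axis of the transfer orbit: a_t = (6680 + 52400)/2 = 29540 km.
At r₁ the circular-orbit speed is v₁ = √(μ/r₁) = 7.7200 km/s.
Transfer-orbit speed at r₁ (v² = μ(2/r − 1/a)): v_p = √[μ(2/r₁ − 1/a_t)] = 10.282 km/s.
First burn Δv₁ = |v_p − v₁| = 2.562 km/s.
At r₂, v₂ = √(μ/r₂) = 2.7564 km/s.
Transfer-orbit speed at r₂: v_a = √[μ(2/r₂ − 1/a_t)] = 1.3108 km/s.
Second burn Δv₂ = |v₂ − v_a| = 1.446 km/s.
Total Δv = Δv₁ + Δv₂ = 4.008 km/s.

Δv = 4.01 km/s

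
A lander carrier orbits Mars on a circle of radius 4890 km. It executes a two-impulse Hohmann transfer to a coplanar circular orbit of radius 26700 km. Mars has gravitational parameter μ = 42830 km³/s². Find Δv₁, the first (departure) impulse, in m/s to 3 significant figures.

Semi-major axis of the transfer orbit: a_t = (4890 + 26700)/2 = 15795 km.
On the circular orbit at r = 4890 km, v_c = √(μ/r) = 2.9595 km/s.
Transfer-orbit speed at the same r (vis-viva, a = a_t): v_t = √[μ(2/r − 1/a_t)] = 3.8478 km/s.
Δv₁ = |v_t − v_c| = |3.8478 − 2.9595| = 0.8883 km/s.

Δv₁ = 888 m/s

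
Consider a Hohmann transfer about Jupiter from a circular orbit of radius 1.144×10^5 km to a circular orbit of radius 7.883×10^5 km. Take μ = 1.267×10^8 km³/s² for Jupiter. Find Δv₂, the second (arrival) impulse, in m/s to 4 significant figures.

Δv₂ = 6295 m/s

The Hohmann ellipse has a_t = (r₁ + r₂)/2 = 4.5135×10^5 km.
On the circular orbit at r = 7.883×10^5 km, v_c = √(μ/r) = 12.678 km/s.
Transfer-orbit speed at the same r (vis-viva, a = a_t): v_t = √[μ(2/r − 1/a_t)] = 6.3826 km/s.
Δv₂ = |v_t − v_c| = |6.3826 − 12.678| = 6.295 km/s.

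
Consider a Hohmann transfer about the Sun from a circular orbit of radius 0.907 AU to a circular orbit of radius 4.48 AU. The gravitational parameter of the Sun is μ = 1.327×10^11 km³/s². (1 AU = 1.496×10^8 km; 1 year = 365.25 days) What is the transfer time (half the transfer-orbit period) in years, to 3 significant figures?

t = 2.21 years

In km: r₁ = 0.907 × 1.496×10^8 = 1.356872×10^8 km; r₂ = 4.48 × 1.496×10^8 = 6.70208×10^8 km.
Semi-major axis of the transfer orbit: a_t = (1.356872×10^8 + 6.70208×10^8)/2 = 4.029476×10^8 km.
Half the transfer-orbit period gives t = π√(a_t³/μ) = 6.976×10^7 s.
Converting: 6.976×10^7 s ÷ 3.15576×10^7 s/year (365.25 × 86400) = 2.21 years.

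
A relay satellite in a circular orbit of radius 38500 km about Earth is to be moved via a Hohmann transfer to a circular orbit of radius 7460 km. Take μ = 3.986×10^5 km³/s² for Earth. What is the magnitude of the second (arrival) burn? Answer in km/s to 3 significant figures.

Transfer-ellipse semi-major axis a_t = (r₁ + r₂)/2 = (38500 + 7460)/2 = 22980 km.
On the circular orbit at r = 7460 km, v_c = √(μ/r) = 7.3097 km/s.
Transfer-orbit speed at the same r (vis-viva, a = a_t): v_t = √[μ(2/r − 1/a_t)] = 9.4614 km/s.
Δv₂ = |v_t − v_c| = |9.4614 − 7.3097| = 2.152 km/s.

Δv₂ = 2.15 km/s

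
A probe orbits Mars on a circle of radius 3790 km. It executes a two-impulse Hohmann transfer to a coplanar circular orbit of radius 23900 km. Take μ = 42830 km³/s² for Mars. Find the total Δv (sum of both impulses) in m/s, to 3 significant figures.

Δv = 1690 m/s

The Hohmann ellipse has a_t = (r₁ + r₂)/2 = 13845 km.
At r₁ the circular-orbit speed is v₁ = √(μ/r₁) = 3.362 km/s.
On the transfer ellipse at r₁, vis-viva equation gives v_p = √[μ(2/r₁ − 1/a_t)] = 4.417 km/s.
First burn Δv₁ = |v_p − v₁| = 1.055 km/s.
At r₂, v₂ = √(μ/r₂) = 1.3387 km/s.
Transfer-orbit speed at r₂: v_a = √[μ(2/r₂ − 1/a_t)] = 0.70040 km/s.
Second burn Δv₂ = |v₂ − v_a| = 0.6383 km/s.
Total Δv = Δv₁ + Δv₂ = 1.693 km/s.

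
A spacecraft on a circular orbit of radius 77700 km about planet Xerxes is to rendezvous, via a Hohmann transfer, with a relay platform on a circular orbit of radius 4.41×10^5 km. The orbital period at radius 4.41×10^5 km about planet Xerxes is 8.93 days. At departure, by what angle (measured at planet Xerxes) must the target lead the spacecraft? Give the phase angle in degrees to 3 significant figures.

φ = 98.8°

From Kepler's third law T² = 4π²r³/μ at r = 4.41×10^5 km, T = 8.93 days = 8.93 × 86400 s = 7.71552×10^5 s: μ = 4π²r³/T² = 5.68781×10^6 km³/s².
The Hohmann ellipse has a_t = (r₁ + r₂)/2 = 2.5935×10^5 km.
The half-period of the transfer ellipse is t = π√(a_t³/μ) = 1.7398×10^5 s.
The target's mean motion on its circular orbit is ω₂ = √(μ/r₂³) = 8.1436×10^-6 rad/s.
Angle swept by the target during transfer: ω₂·t = 1.4168 rad = 81.18°.
The spacecraft traverses 180° on the transfer ellipse, so the target must lead by 180° − 81.18° = 98.8°.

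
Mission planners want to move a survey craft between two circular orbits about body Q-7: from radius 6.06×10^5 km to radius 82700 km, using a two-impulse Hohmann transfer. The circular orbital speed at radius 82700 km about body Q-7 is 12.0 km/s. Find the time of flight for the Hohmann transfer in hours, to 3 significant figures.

t = 51.1 hours

From the circular-orbit relation v² = μ/r at r = 82700 km: μ = v²r = (12.0)² × 82700 = 1.19088×10^7 km³/s².
Semi-major axis of the transfer orbit: a_t = (6.060×10^5 + 82700)/2 = 3.4435×10^5 km.
Half the transfer-orbit period gives t = π√(a_t³/μ) = 1.840×10^5 s.
Converting: 1.840×10^5 s ÷ 3600 s/hour = 51.1 hours.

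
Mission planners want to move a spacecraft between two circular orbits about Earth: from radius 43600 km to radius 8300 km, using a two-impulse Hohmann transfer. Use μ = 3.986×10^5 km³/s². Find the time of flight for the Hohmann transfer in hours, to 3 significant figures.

t = 5.78 hours

Transfer-ellipse semi-major axis a_t = (r₁ + r₂)/2 = (43600 + 8300)/2 = 25950 km.
Half the transfer-orbit period gives t = π√(a_t³/μ) = 20800 s.
Converting: 20800 s ÷ 3600 s/hour = 5.78 hours.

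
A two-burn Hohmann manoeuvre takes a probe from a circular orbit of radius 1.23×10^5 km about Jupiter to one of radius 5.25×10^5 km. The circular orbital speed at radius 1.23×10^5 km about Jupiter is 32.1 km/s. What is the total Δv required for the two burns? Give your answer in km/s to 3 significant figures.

Δv = 14.7 km/s

From the circular-orbit relation v² = μ/r at r = 1.23×10^5 km: μ = v²r = (32.1)² × 1.23×10^5 = 1.26740×10^8 km³/s².
Semi-major axis of the transfer orbit: a_t = (1.230×10^5 + 5.250×10^5)/2 = 3.240×10^5 km.
Circular speed at r₁: v₁ = √(μ/r₁) = √(1.26740×10^8/1.230×10^5) = 32.1000 km/s.
Transfer-orbit speed at r₁ (vis-viva equation): v_p = √[μ(2/r₁ − 1/a_t)] = 40.8613 km/s.
First burn Δv₁ = |v_p − v₁| = 8.7613 km/s.
Circular speed at r₂: v₂ = √(μ/r₂) = 15.5374 km/s.
Transfer-orbit speed at r₂: v_a = √[μ(2/r₂ − 1/a_t)] = 9.57322 km/s.
Second burn Δv₂ = |v₂ − v_a| = 5.9642 km/s.
Total Δv = Δv₁ + Δv₂ = 14.73 km/s.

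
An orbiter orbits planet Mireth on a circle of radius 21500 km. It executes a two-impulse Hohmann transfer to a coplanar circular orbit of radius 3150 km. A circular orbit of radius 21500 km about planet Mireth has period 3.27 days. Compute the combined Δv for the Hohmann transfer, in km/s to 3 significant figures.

From Kepler's third law T² = 4π²r³/μ at r = 21500 km, T = 3.27 days = 3.27 × 86400 s = 2.82528×10^5 s: μ = 4π²r³/T² = 4915.32 km³/s².
The Hohmann ellipse has a_t = (r₁ + r₂)/2 = 12325 km.
At r₁ the circular-orbit speed is v₁ = √(μ/r₁) = 0.4781 km/s.
Transfer-orbit speed at r₁ (v² = μ(2/r − 1/a)): v_a = √[μ(2/r₁ − 1/a_t)] = 0.2417 km/s.
First burn Δv₁ = |v_a − v₁| = 0.2364 km/s.
Circular speed at r₂: v₂ = √(μ/r₂) = 1.2492 km/s.
Transfer-orbit speed at r₂: v_p = √[μ(2/r₂ − 1/a_t)] = 1.6499 km/s.
Second burn Δv₂ = |v₂ − v_p| = 0.4007 km/s.
Total Δv = Δv₁ + Δv₂ = 0.6371 km/s.

Δv = 0.637 km/s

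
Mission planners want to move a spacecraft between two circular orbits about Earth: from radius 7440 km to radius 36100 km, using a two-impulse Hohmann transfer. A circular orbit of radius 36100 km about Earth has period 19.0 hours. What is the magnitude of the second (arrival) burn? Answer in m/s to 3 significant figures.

From Kepler's third law T² = 4π²r³/μ at r = 36100 km, T = 19.0 hours = 19.0 × 3600 s = 68400 s: μ = 4π²r³/T² = 3.96980×10^5 km³/s².
Transfer-ellipse semi-major axis a_t = (r₁ + r₂)/2 = (7440 + 36100)/2 = 21770 km.
Circular speed at r = 36100 km: v_c = √(μ/r) = 3.31613 km/s.
Vis-viva on the transfer ellipse at r = 36100 km gives v_t = √[μ(2/r − 1/a_t)] = 1.93860 km/s.
Δv₂ = |v_t − v_c| = |1.93860 − 3.31613| = 1.378 km/s.

Δv₂ = 1380 m/s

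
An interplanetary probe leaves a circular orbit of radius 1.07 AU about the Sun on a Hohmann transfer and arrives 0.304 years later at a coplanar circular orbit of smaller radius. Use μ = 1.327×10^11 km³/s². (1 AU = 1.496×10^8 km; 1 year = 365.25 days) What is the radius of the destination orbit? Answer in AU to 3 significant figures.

In km: r₁ = 1.07 × 1.496×10^8 = 1.60072×10^8 km.
Transfer time t = 0.304 years × 365.25 × 86400 s = 9.5935104×10^6 s, and t = π√(a_t³/μ).
So a_t = (μ t²/π²)^(1/3) = (1.327×10^11 × (9.5935104×10^6)² / π²)^(1/3) = 1.0736×10^8 km.
Since a_t = (r₁ + r₂)/2, r₂ = 2a_t − r₁ = 2×1.0736×10^8 − 1.60072×10^8 = 5.4648×10^7 km.
In AU: r₂ = 5.4648×10^7 / 1.496×10^8 = 0.365 AU.

r₂ = 0.365 AU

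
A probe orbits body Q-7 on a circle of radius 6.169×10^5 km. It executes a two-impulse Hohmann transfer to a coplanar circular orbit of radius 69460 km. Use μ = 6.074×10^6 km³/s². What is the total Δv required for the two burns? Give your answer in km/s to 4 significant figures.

Semi-major axis of the transfer orbit: a_t = (6.169×10^5 + 69460)/2 = 3.4318×10^5 km.
At r₁ the circular-orbit speed is v₁ = √(μ/r₁) = 3.137834 km/s.
On the transfer ellipse at r₁, v² = μ(2/r − 1/a) gives v_a = √[μ(2/r₁ − 1/a_t)] = 1.411680 km/s.
First burn Δv₁ = |v_a − v₁| = 1.7262 km/s.
Circular speed at r₂: v₂ = √(μ/r₂) = 9.35126 km/s.
Transfer-orbit speed at r₂: v_p = √[μ(2/r₂ − 1/a_t)] = 12.5377 km/s.
Second burn Δv₂ = |v₂ − v_p| = 3.1864 km/s.
Δv = Δv₁ + Δv₂ = 1.7262 + 3.1864 = 4.913 km/s.

Δv = 4.913 km/s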